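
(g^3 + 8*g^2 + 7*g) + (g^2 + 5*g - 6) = g^3 + 9*g^2 + 12*g - 6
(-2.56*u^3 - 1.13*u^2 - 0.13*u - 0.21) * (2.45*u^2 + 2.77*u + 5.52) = -6.272*u^5 - 9.8597*u^4 - 17.5798*u^3 - 7.1122*u^2 - 1.2993*u - 1.1592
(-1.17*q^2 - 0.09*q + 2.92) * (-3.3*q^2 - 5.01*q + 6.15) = 3.861*q^4 + 6.1587*q^3 - 16.3806*q^2 - 15.1827*q + 17.958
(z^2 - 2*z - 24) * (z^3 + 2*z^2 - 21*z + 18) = z^5 - 49*z^3 + 12*z^2 + 468*z - 432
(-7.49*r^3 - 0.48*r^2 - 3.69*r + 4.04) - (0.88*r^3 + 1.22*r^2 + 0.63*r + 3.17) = -8.37*r^3 - 1.7*r^2 - 4.32*r + 0.87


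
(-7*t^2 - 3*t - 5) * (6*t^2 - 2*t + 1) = -42*t^4 - 4*t^3 - 31*t^2 + 7*t - 5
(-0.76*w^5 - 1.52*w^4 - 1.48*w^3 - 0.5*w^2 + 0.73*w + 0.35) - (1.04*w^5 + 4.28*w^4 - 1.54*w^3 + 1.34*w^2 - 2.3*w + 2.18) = -1.8*w^5 - 5.8*w^4 + 0.0600000000000001*w^3 - 1.84*w^2 + 3.03*w - 1.83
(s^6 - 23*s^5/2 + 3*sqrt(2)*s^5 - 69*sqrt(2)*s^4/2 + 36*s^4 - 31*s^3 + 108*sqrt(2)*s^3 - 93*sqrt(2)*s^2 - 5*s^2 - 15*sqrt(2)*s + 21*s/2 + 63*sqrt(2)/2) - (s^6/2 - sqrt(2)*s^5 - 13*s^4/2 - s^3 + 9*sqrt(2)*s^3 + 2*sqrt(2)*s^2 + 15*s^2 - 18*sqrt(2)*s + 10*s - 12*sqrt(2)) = s^6/2 - 23*s^5/2 + 4*sqrt(2)*s^5 - 69*sqrt(2)*s^4/2 + 85*s^4/2 - 30*s^3 + 99*sqrt(2)*s^3 - 95*sqrt(2)*s^2 - 20*s^2 + s/2 + 3*sqrt(2)*s + 87*sqrt(2)/2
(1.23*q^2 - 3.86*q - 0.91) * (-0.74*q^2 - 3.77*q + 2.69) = -0.9102*q^4 - 1.7807*q^3 + 18.5343*q^2 - 6.9527*q - 2.4479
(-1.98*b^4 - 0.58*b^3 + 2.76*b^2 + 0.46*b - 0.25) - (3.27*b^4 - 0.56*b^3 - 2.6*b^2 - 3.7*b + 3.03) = -5.25*b^4 - 0.0199999999999999*b^3 + 5.36*b^2 + 4.16*b - 3.28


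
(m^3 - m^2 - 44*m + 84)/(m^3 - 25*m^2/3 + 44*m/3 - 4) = 3*(m + 7)/(3*m - 1)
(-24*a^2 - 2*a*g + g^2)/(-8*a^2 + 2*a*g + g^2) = (6*a - g)/(2*a - g)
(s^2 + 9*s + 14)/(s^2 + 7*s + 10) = (s + 7)/(s + 5)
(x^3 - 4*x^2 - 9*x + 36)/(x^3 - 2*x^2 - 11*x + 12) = (x - 3)/(x - 1)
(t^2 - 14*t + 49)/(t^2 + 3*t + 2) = (t^2 - 14*t + 49)/(t^2 + 3*t + 2)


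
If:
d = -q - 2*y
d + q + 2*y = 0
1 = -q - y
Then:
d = 1 - y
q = -y - 1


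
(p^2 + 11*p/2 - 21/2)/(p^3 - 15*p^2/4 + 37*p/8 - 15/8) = 4*(p + 7)/(4*p^2 - 9*p + 5)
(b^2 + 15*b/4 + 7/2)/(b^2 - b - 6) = (b + 7/4)/(b - 3)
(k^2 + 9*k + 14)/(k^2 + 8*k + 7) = (k + 2)/(k + 1)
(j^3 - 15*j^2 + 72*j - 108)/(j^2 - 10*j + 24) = (j^2 - 9*j + 18)/(j - 4)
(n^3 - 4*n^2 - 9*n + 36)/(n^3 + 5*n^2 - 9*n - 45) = (n - 4)/(n + 5)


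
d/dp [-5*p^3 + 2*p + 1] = 2 - 15*p^2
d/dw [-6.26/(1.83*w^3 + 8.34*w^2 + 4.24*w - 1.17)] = (34.3674*w^2 + 104.4168*w + 26.5424)/(1.83*w^3 + 8.34*w^2 + 4.24*w - 1.17)^2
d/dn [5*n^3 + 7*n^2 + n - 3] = 15*n^2 + 14*n + 1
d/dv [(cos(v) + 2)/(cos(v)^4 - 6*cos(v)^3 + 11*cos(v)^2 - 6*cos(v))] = (3*cos(v)^4 - 4*cos(v)^3 - 25*cos(v)^2 + 44*cos(v) - 12)*sin(v)/((cos(v) - 3)^2*(cos(v) - 2)^2*(cos(v) - 1)^2*cos(v)^2)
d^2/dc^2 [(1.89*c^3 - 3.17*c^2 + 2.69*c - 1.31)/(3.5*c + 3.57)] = (46.305*c^3 + 141.6933*c^2 + 144.527166*c - 180.120766)/(42.875*c^3 + 131.1975*c^2 + 133.82145*c + 45.499293)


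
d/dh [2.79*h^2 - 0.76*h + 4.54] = 5.58*h - 0.76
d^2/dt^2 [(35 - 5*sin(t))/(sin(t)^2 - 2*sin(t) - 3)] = 5*(sin(t)^4 - 27*sin(t)^3 + 85*sin(t)^2 - 161*sin(t) + 110)/((sin(t) - 3)^3*(sin(t) + 1)^2)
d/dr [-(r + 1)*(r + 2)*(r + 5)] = -3*r^2 - 16*r - 17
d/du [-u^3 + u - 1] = 1 - 3*u^2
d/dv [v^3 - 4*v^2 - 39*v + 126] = 3*v^2 - 8*v - 39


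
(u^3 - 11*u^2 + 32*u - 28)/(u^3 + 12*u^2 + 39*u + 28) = (u^3 - 11*u^2 + 32*u - 28)/(u^3 + 12*u^2 + 39*u + 28)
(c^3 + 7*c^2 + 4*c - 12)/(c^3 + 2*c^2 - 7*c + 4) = (c^2 + 8*c + 12)/(c^2 + 3*c - 4)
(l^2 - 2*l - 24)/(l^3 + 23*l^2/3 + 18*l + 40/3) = 3*(l - 6)/(3*l^2 + 11*l + 10)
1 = 1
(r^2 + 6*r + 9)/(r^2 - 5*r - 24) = (r + 3)/(r - 8)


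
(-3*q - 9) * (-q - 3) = 3*q^2 + 18*q + 27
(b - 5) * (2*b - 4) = 2*b^2 - 14*b + 20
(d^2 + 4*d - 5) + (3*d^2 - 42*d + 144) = 4*d^2 - 38*d + 139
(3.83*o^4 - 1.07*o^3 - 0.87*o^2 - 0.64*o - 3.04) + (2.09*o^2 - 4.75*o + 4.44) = 3.83*o^4 - 1.07*o^3 + 1.22*o^2 - 5.39*o + 1.4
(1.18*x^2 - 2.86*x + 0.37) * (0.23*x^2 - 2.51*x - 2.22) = 0.2714*x^4 - 3.6196*x^3 + 4.6441*x^2 + 5.4205*x - 0.8214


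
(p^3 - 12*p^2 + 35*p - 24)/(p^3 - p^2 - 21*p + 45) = (p^2 - 9*p + 8)/(p^2 + 2*p - 15)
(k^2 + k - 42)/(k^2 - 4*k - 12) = (k + 7)/(k + 2)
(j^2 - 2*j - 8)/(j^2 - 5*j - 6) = (-j^2 + 2*j + 8)/(-j^2 + 5*j + 6)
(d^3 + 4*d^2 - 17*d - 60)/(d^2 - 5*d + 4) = (d^2 + 8*d + 15)/(d - 1)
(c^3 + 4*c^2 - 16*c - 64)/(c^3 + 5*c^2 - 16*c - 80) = (c + 4)/(c + 5)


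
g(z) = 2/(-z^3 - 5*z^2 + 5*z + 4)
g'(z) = 2*(3*z^2 + 10*z - 5)/(-z^3 - 5*z^2 + 5*z + 4)^2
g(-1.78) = -0.13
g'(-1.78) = -0.12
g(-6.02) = 0.18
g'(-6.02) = 0.74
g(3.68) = -0.02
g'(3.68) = 0.02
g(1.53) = -0.55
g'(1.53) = 2.62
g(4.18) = -0.01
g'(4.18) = 0.01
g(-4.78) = -0.08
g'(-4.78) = 0.05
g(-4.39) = -0.07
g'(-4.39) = 0.02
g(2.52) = -0.06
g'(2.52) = 0.08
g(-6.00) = 0.20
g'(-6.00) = 0.86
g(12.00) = 0.00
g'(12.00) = 0.00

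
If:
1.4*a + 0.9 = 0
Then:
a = -0.64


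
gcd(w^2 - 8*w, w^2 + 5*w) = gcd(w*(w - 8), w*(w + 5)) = w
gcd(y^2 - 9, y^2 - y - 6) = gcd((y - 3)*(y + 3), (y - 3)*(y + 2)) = y - 3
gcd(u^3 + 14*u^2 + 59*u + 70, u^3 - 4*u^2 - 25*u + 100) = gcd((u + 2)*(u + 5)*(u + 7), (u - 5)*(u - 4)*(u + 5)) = u + 5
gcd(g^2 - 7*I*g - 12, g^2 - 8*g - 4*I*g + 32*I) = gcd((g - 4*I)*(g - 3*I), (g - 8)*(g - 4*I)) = g - 4*I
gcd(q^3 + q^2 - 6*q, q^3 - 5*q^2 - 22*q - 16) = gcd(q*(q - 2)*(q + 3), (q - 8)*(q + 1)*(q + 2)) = 1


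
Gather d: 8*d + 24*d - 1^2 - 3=32*d - 4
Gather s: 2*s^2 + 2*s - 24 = 2*s^2 + 2*s - 24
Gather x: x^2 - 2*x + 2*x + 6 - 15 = x^2 - 9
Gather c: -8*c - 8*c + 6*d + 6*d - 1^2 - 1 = -16*c + 12*d - 2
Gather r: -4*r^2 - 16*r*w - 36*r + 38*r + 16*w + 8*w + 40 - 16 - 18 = -4*r^2 + r*(2 - 16*w) + 24*w + 6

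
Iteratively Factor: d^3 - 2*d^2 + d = (d - 1)*(d^2 - d) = d*(d - 1)*(d - 1)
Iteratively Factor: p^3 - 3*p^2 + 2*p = (p)*(p^2 - 3*p + 2) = p*(p - 2)*(p - 1)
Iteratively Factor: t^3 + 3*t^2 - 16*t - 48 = (t + 3)*(t^2 - 16) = (t - 4)*(t + 3)*(t + 4)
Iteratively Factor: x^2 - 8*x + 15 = (x - 3)*(x - 5)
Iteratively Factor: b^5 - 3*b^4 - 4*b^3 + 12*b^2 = (b - 2)*(b^4 - b^3 - 6*b^2) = (b - 2)*(b + 2)*(b^3 - 3*b^2) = b*(b - 2)*(b + 2)*(b^2 - 3*b) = b^2*(b - 2)*(b + 2)*(b - 3)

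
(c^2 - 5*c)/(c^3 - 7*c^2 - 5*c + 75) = c/(c^2 - 2*c - 15)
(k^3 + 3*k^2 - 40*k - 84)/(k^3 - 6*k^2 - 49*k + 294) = (k + 2)/(k - 7)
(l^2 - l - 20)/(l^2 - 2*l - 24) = (l - 5)/(l - 6)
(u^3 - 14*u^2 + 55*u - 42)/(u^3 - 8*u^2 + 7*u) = (u - 6)/u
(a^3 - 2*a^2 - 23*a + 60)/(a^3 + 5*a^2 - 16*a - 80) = (a - 3)/(a + 4)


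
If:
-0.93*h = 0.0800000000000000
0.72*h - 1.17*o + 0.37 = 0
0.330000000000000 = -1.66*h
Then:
No Solution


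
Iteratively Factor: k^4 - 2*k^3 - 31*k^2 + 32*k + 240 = (k - 5)*(k^3 + 3*k^2 - 16*k - 48) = (k - 5)*(k + 3)*(k^2 - 16) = (k - 5)*(k + 3)*(k + 4)*(k - 4)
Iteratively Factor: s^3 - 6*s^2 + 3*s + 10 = (s - 2)*(s^2 - 4*s - 5) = (s - 5)*(s - 2)*(s + 1)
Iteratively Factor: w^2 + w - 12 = (w - 3)*(w + 4)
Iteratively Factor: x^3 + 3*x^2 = (x + 3)*(x^2) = x*(x + 3)*(x)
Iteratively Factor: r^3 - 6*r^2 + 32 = (r + 2)*(r^2 - 8*r + 16) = (r - 4)*(r + 2)*(r - 4)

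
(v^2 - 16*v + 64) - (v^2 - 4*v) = 64 - 12*v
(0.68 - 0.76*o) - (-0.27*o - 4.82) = 5.5 - 0.49*o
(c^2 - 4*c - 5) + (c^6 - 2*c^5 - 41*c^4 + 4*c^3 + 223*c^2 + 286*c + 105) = c^6 - 2*c^5 - 41*c^4 + 4*c^3 + 224*c^2 + 282*c + 100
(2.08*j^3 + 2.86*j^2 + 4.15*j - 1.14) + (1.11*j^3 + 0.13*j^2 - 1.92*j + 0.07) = 3.19*j^3 + 2.99*j^2 + 2.23*j - 1.07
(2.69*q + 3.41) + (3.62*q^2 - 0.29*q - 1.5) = 3.62*q^2 + 2.4*q + 1.91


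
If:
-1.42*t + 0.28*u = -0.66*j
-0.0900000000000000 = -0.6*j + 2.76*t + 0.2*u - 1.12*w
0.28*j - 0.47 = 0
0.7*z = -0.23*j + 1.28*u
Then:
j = 1.68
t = 0.107834507042254*z + 0.839655118209256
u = 0.546875*z + 0.301618303571429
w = 0.363391285211268*z + 1.30413297306158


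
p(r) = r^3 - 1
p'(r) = 3*r^2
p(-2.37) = -14.31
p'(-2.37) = 16.85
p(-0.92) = -1.78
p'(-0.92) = 2.54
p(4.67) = 100.85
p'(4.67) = 65.43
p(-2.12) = -10.53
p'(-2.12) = 13.48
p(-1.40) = -3.74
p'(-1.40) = 5.88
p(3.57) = 44.50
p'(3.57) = 38.23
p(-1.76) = -6.45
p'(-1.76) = 9.29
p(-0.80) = -1.51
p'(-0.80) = 1.92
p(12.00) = 1727.00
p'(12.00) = 432.00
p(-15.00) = -3376.00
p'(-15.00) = 675.00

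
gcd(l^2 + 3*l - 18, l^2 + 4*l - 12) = l + 6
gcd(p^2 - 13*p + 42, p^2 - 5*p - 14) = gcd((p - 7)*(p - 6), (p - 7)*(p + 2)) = p - 7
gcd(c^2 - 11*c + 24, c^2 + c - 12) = c - 3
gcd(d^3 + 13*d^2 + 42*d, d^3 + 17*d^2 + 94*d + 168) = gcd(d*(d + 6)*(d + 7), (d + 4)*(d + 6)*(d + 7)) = d^2 + 13*d + 42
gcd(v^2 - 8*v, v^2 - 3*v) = v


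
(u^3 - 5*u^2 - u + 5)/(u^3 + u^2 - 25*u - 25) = (u - 1)/(u + 5)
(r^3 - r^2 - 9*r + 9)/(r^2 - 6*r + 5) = (r^2 - 9)/(r - 5)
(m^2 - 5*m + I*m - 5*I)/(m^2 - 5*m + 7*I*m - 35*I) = (m + I)/(m + 7*I)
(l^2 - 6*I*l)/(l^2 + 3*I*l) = (l - 6*I)/(l + 3*I)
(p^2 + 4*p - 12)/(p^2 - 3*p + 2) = (p + 6)/(p - 1)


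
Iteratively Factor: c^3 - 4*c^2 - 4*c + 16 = (c - 2)*(c^2 - 2*c - 8) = (c - 4)*(c - 2)*(c + 2)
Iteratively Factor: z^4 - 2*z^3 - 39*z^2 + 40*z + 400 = (z + 4)*(z^3 - 6*z^2 - 15*z + 100) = (z - 5)*(z + 4)*(z^2 - z - 20) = (z - 5)^2*(z + 4)*(z + 4)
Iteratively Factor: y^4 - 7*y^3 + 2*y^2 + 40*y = (y - 4)*(y^3 - 3*y^2 - 10*y) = (y - 4)*(y + 2)*(y^2 - 5*y) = y*(y - 4)*(y + 2)*(y - 5)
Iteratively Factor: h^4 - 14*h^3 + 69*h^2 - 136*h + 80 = (h - 5)*(h^3 - 9*h^2 + 24*h - 16) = (h - 5)*(h - 4)*(h^2 - 5*h + 4) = (h - 5)*(h - 4)^2*(h - 1)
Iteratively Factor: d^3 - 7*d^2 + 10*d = (d - 5)*(d^2 - 2*d) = d*(d - 5)*(d - 2)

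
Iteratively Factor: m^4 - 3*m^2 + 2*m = (m + 2)*(m^3 - 2*m^2 + m) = (m - 1)*(m + 2)*(m^2 - m) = (m - 1)^2*(m + 2)*(m)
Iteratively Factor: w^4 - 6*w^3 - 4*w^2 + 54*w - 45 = (w - 1)*(w^3 - 5*w^2 - 9*w + 45) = (w - 1)*(w + 3)*(w^2 - 8*w + 15) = (w - 5)*(w - 1)*(w + 3)*(w - 3)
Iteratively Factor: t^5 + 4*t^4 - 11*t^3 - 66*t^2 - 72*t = (t + 3)*(t^4 + t^3 - 14*t^2 - 24*t) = (t + 3)^2*(t^3 - 2*t^2 - 8*t) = (t + 2)*(t + 3)^2*(t^2 - 4*t) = t*(t + 2)*(t + 3)^2*(t - 4)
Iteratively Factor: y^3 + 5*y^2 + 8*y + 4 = (y + 1)*(y^2 + 4*y + 4) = (y + 1)*(y + 2)*(y + 2)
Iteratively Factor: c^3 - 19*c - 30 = (c + 2)*(c^2 - 2*c - 15) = (c - 5)*(c + 2)*(c + 3)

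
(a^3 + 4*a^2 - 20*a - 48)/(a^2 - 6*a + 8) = (a^2 + 8*a + 12)/(a - 2)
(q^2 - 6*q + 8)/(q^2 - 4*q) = (q - 2)/q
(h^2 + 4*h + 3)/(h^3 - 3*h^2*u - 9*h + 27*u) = (-h - 1)/(-h^2 + 3*h*u + 3*h - 9*u)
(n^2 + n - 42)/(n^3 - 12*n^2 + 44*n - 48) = (n + 7)/(n^2 - 6*n + 8)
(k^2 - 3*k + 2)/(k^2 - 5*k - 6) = (-k^2 + 3*k - 2)/(-k^2 + 5*k + 6)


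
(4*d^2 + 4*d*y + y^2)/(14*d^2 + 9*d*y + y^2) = (2*d + y)/(7*d + y)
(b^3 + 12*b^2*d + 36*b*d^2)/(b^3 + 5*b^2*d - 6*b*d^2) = (b + 6*d)/(b - d)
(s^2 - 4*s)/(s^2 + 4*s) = (s - 4)/(s + 4)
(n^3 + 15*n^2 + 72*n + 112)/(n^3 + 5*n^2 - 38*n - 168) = (n + 4)/(n - 6)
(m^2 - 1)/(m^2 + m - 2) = (m + 1)/(m + 2)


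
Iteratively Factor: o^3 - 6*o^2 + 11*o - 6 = (o - 1)*(o^2 - 5*o + 6) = (o - 3)*(o - 1)*(o - 2)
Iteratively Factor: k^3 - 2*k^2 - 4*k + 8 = (k - 2)*(k^2 - 4) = (k - 2)^2*(k + 2)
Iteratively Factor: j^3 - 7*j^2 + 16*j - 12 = (j - 2)*(j^2 - 5*j + 6) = (j - 3)*(j - 2)*(j - 2)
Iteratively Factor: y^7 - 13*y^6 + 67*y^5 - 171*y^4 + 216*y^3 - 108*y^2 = (y)*(y^6 - 13*y^5 + 67*y^4 - 171*y^3 + 216*y^2 - 108*y) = y*(y - 2)*(y^5 - 11*y^4 + 45*y^3 - 81*y^2 + 54*y) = y^2*(y - 2)*(y^4 - 11*y^3 + 45*y^2 - 81*y + 54) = y^2*(y - 3)*(y - 2)*(y^3 - 8*y^2 + 21*y - 18) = y^2*(y - 3)^2*(y - 2)*(y^2 - 5*y + 6) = y^2*(y - 3)^2*(y - 2)^2*(y - 3)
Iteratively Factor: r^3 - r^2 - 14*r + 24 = (r + 4)*(r^2 - 5*r + 6) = (r - 2)*(r + 4)*(r - 3)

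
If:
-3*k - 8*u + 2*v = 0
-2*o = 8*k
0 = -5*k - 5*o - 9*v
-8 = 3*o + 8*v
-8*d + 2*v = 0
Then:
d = -5/2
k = -6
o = 24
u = -1/4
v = -10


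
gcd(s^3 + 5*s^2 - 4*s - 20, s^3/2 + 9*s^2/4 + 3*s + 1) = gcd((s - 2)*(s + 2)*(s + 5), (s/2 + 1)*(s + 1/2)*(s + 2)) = s + 2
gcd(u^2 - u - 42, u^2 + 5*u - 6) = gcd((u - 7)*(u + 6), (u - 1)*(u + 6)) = u + 6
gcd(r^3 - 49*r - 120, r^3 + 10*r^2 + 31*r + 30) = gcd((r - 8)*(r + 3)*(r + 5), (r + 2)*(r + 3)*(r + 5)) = r^2 + 8*r + 15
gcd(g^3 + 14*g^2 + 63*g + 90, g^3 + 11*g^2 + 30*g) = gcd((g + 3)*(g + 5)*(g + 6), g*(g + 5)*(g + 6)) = g^2 + 11*g + 30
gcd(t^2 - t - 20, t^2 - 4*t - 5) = t - 5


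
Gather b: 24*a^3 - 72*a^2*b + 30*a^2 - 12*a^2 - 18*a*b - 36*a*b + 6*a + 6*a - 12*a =24*a^3 + 18*a^2 + b*(-72*a^2 - 54*a)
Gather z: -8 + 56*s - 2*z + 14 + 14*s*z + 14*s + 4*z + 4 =70*s + z*(14*s + 2) + 10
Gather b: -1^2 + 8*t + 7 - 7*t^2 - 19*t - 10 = -7*t^2 - 11*t - 4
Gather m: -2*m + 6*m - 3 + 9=4*m + 6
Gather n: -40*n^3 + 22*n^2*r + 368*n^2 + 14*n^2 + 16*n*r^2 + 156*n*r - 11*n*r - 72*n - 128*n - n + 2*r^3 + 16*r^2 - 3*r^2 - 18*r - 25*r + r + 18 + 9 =-40*n^3 + n^2*(22*r + 382) + n*(16*r^2 + 145*r - 201) + 2*r^3 + 13*r^2 - 42*r + 27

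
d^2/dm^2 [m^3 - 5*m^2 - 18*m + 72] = 6*m - 10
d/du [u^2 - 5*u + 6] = 2*u - 5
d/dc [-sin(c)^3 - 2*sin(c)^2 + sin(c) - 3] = (-3*sin(c)^2 - 4*sin(c) + 1)*cos(c)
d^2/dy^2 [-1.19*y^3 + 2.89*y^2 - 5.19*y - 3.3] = 5.78 - 7.14*y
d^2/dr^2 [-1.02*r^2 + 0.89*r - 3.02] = -2.04000000000000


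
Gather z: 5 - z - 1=4 - z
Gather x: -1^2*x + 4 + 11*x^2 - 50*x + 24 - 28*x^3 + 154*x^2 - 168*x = -28*x^3 + 165*x^2 - 219*x + 28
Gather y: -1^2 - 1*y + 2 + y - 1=0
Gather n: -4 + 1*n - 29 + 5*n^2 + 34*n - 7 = 5*n^2 + 35*n - 40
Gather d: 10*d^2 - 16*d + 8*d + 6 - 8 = 10*d^2 - 8*d - 2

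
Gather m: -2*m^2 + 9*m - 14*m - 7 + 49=-2*m^2 - 5*m + 42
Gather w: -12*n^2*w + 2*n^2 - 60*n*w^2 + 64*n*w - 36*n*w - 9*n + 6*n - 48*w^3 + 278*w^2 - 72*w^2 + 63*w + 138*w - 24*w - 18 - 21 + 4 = 2*n^2 - 3*n - 48*w^3 + w^2*(206 - 60*n) + w*(-12*n^2 + 28*n + 177) - 35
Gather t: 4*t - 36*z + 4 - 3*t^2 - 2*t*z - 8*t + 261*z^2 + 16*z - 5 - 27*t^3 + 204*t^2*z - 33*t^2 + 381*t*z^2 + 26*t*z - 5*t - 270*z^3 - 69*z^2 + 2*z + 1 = -27*t^3 + t^2*(204*z - 36) + t*(381*z^2 + 24*z - 9) - 270*z^3 + 192*z^2 - 18*z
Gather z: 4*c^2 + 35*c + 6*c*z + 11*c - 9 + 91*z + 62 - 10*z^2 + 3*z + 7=4*c^2 + 46*c - 10*z^2 + z*(6*c + 94) + 60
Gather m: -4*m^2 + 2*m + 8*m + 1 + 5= -4*m^2 + 10*m + 6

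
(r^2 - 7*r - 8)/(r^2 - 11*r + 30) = (r^2 - 7*r - 8)/(r^2 - 11*r + 30)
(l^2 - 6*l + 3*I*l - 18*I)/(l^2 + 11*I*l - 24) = (l - 6)/(l + 8*I)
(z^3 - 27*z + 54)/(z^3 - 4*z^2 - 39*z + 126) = (z - 3)/(z - 7)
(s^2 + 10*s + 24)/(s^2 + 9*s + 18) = (s + 4)/(s + 3)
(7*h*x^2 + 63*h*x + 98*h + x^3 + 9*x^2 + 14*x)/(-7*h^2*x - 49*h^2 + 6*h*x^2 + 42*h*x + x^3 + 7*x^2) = (x + 2)/(-h + x)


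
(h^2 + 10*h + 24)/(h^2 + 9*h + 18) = (h + 4)/(h + 3)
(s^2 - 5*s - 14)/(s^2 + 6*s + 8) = (s - 7)/(s + 4)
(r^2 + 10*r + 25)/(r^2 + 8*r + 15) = (r + 5)/(r + 3)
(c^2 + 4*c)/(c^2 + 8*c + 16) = c/(c + 4)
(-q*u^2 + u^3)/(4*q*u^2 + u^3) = (-q + u)/(4*q + u)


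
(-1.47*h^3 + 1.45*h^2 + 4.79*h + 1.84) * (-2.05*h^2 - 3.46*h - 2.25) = 3.0135*h^5 + 2.1137*h^4 - 11.529*h^3 - 23.6079*h^2 - 17.1439*h - 4.14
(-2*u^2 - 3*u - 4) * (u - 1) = -2*u^3 - u^2 - u + 4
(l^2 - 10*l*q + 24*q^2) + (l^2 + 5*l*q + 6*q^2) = 2*l^2 - 5*l*q + 30*q^2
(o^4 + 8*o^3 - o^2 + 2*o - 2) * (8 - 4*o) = -4*o^5 - 24*o^4 + 68*o^3 - 16*o^2 + 24*o - 16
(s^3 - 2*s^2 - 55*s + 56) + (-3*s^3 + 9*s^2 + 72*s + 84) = -2*s^3 + 7*s^2 + 17*s + 140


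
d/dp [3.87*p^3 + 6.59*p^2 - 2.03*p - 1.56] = 11.61*p^2 + 13.18*p - 2.03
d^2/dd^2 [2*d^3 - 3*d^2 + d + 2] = 12*d - 6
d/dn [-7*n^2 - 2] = -14*n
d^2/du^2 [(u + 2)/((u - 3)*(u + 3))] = 2*(u^3 + 6*u^2 + 27*u + 18)/(u^6 - 27*u^4 + 243*u^2 - 729)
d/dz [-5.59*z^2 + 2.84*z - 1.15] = 2.84 - 11.18*z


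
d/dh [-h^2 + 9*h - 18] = 9 - 2*h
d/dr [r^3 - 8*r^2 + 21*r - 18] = 3*r^2 - 16*r + 21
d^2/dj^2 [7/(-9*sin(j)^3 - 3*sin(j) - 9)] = 7*(81*sin(j)^6 - 102*sin(j)^4 - 81*sin(j)^3 - 17*sin(j)^2 + 51*sin(j) - 2)/(3*(3*sin(j)^3 + sin(j) + 3)^3)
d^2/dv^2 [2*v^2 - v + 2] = 4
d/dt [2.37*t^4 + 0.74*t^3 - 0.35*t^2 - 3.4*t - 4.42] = 9.48*t^3 + 2.22*t^2 - 0.7*t - 3.4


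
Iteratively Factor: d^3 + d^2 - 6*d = (d)*(d^2 + d - 6) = d*(d + 3)*(d - 2)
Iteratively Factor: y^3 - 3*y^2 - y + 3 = (y + 1)*(y^2 - 4*y + 3) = (y - 3)*(y + 1)*(y - 1)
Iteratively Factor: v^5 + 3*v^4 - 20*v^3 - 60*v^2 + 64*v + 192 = (v - 2)*(v^4 + 5*v^3 - 10*v^2 - 80*v - 96) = (v - 2)*(v + 3)*(v^3 + 2*v^2 - 16*v - 32) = (v - 4)*(v - 2)*(v + 3)*(v^2 + 6*v + 8) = (v - 4)*(v - 2)*(v + 2)*(v + 3)*(v + 4)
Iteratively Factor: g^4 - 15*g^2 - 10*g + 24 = (g + 3)*(g^3 - 3*g^2 - 6*g + 8) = (g - 1)*(g + 3)*(g^2 - 2*g - 8) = (g - 1)*(g + 2)*(g + 3)*(g - 4)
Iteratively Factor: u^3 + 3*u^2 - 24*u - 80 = (u + 4)*(u^2 - u - 20) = (u + 4)^2*(u - 5)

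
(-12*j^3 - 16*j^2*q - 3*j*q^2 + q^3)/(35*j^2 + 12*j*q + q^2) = (-12*j^3 - 16*j^2*q - 3*j*q^2 + q^3)/(35*j^2 + 12*j*q + q^2)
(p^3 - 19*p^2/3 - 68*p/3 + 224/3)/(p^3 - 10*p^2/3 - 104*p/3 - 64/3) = (3*p - 7)/(3*p + 2)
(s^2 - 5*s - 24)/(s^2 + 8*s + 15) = (s - 8)/(s + 5)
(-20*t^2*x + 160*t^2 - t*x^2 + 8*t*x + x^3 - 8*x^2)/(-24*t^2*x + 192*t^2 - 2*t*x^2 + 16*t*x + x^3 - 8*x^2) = (-5*t + x)/(-6*t + x)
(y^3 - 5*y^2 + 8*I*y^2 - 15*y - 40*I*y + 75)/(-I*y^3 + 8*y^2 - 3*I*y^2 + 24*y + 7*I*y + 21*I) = (I*y^3 + y^2*(-8 - 5*I) + y*(40 - 15*I) + 75*I)/(y^3 + y^2*(3 + 8*I) + y*(-7 + 24*I) - 21)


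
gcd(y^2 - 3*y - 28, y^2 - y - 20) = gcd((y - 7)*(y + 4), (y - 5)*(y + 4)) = y + 4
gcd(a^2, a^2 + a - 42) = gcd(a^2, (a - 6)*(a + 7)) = 1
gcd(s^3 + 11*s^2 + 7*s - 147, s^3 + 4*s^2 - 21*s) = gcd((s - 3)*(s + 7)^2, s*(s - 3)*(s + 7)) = s^2 + 4*s - 21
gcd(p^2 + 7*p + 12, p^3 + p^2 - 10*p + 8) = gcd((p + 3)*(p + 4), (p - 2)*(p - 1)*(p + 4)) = p + 4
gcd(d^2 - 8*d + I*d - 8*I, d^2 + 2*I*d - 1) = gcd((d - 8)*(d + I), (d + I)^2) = d + I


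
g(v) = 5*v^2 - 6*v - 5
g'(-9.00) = -96.00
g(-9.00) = 454.00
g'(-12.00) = -126.00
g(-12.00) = 787.00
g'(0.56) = -0.40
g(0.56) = -6.79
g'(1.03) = 4.30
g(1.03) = -5.88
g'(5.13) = 45.30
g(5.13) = 95.80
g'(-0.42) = -10.20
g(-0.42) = -1.60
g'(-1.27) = -18.70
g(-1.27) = 10.68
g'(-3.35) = -39.50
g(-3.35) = 71.21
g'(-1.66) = -22.60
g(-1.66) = 18.74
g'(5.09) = 44.90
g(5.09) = 94.00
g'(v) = 10*v - 6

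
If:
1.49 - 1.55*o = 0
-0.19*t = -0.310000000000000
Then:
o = 0.96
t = 1.63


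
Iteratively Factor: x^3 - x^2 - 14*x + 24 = (x - 2)*(x^2 + x - 12) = (x - 3)*(x - 2)*(x + 4)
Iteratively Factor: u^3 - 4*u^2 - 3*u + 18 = (u - 3)*(u^2 - u - 6) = (u - 3)*(u + 2)*(u - 3)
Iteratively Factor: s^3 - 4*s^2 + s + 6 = (s + 1)*(s^2 - 5*s + 6) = (s - 3)*(s + 1)*(s - 2)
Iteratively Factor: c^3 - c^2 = (c)*(c^2 - c) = c^2*(c - 1)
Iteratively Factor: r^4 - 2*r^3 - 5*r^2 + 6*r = (r - 1)*(r^3 - r^2 - 6*r) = r*(r - 1)*(r^2 - r - 6) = r*(r - 3)*(r - 1)*(r + 2)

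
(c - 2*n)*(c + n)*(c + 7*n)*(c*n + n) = c^4*n + 6*c^3*n^2 + c^3*n - 9*c^2*n^3 + 6*c^2*n^2 - 14*c*n^4 - 9*c*n^3 - 14*n^4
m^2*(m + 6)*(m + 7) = m^4 + 13*m^3 + 42*m^2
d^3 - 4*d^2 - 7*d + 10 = (d - 5)*(d - 1)*(d + 2)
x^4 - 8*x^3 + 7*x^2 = x^2*(x - 7)*(x - 1)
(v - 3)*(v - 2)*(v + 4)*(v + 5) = v^4 + 4*v^3 - 19*v^2 - 46*v + 120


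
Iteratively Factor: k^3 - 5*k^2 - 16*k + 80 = (k - 5)*(k^2 - 16) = (k - 5)*(k + 4)*(k - 4)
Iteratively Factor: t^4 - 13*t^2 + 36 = (t - 2)*(t^3 + 2*t^2 - 9*t - 18) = (t - 2)*(t + 3)*(t^2 - t - 6) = (t - 3)*(t - 2)*(t + 3)*(t + 2)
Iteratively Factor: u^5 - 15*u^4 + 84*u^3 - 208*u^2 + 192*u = (u - 4)*(u^4 - 11*u^3 + 40*u^2 - 48*u) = (u - 4)*(u - 3)*(u^3 - 8*u^2 + 16*u) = (u - 4)^2*(u - 3)*(u^2 - 4*u) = (u - 4)^3*(u - 3)*(u)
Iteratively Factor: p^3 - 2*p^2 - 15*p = (p + 3)*(p^2 - 5*p) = p*(p + 3)*(p - 5)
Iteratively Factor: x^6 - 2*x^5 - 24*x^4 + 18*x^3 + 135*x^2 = (x)*(x^5 - 2*x^4 - 24*x^3 + 18*x^2 + 135*x) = x^2*(x^4 - 2*x^3 - 24*x^2 + 18*x + 135) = x^2*(x - 5)*(x^3 + 3*x^2 - 9*x - 27) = x^2*(x - 5)*(x - 3)*(x^2 + 6*x + 9) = x^2*(x - 5)*(x - 3)*(x + 3)*(x + 3)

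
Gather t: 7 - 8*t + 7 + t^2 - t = t^2 - 9*t + 14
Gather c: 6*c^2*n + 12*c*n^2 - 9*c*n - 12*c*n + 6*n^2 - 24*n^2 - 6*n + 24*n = 6*c^2*n + c*(12*n^2 - 21*n) - 18*n^2 + 18*n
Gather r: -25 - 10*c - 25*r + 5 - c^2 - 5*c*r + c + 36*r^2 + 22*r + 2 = -c^2 - 9*c + 36*r^2 + r*(-5*c - 3) - 18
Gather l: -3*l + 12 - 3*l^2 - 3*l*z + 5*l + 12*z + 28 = -3*l^2 + l*(2 - 3*z) + 12*z + 40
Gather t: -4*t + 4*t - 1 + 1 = 0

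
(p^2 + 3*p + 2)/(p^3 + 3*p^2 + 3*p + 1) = (p + 2)/(p^2 + 2*p + 1)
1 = 1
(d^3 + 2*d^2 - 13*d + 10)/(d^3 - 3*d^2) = (d^3 + 2*d^2 - 13*d + 10)/(d^2*(d - 3))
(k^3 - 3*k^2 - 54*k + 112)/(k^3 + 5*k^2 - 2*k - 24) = (k^2 - k - 56)/(k^2 + 7*k + 12)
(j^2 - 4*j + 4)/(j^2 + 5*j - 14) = (j - 2)/(j + 7)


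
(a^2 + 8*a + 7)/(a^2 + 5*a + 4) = (a + 7)/(a + 4)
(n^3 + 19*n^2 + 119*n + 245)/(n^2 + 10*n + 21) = (n^2 + 12*n + 35)/(n + 3)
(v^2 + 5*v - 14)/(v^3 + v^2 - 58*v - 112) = (v - 2)/(v^2 - 6*v - 16)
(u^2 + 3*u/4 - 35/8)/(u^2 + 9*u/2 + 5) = (u - 7/4)/(u + 2)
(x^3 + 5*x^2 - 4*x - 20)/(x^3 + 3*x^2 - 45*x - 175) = (x^2 - 4)/(x^2 - 2*x - 35)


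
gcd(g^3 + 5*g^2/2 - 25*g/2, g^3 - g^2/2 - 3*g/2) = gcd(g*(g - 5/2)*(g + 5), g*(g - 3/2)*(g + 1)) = g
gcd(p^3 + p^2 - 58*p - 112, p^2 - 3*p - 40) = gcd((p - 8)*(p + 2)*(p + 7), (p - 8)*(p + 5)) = p - 8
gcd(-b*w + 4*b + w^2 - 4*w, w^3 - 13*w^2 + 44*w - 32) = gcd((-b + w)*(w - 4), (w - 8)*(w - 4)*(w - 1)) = w - 4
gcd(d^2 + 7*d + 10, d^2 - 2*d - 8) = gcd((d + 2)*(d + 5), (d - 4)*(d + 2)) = d + 2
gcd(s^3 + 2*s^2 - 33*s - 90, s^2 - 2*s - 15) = s + 3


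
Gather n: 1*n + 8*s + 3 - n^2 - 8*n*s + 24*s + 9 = -n^2 + n*(1 - 8*s) + 32*s + 12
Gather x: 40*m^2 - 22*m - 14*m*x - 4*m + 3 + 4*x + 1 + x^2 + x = 40*m^2 - 26*m + x^2 + x*(5 - 14*m) + 4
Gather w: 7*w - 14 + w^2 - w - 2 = w^2 + 6*w - 16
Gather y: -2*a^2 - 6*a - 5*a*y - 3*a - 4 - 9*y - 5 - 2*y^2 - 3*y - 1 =-2*a^2 - 9*a - 2*y^2 + y*(-5*a - 12) - 10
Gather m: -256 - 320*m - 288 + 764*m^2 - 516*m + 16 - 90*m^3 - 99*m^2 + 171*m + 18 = -90*m^3 + 665*m^2 - 665*m - 510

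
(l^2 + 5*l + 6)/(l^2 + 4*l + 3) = (l + 2)/(l + 1)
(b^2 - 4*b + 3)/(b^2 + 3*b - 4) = (b - 3)/(b + 4)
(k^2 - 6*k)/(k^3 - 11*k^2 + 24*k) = (k - 6)/(k^2 - 11*k + 24)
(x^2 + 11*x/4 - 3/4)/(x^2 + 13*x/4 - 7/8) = 2*(x + 3)/(2*x + 7)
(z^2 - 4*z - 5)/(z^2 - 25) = (z + 1)/(z + 5)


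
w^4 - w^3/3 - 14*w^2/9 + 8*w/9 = w*(w - 1)*(w - 2/3)*(w + 4/3)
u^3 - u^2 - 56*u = u*(u - 8)*(u + 7)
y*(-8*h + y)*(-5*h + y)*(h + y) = 40*h^3*y + 27*h^2*y^2 - 12*h*y^3 + y^4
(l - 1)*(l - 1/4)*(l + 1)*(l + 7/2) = l^4 + 13*l^3/4 - 15*l^2/8 - 13*l/4 + 7/8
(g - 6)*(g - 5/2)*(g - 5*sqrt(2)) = g^3 - 17*g^2/2 - 5*sqrt(2)*g^2 + 15*g + 85*sqrt(2)*g/2 - 75*sqrt(2)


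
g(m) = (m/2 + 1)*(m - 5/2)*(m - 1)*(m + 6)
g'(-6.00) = -119.00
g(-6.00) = 0.00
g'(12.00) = 4255.00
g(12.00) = 13167.00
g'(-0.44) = -3.92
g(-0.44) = 18.36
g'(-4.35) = 10.83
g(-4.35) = -71.05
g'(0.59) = -16.20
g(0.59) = 6.68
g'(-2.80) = 35.82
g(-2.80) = -25.78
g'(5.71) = 504.33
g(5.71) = 682.51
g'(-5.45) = -60.69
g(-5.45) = -48.65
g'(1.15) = -14.56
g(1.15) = -2.28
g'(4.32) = 217.89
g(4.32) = 197.05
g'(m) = (m/2 + 1)*(m - 5/2)*(m - 1) + (m/2 + 1)*(m - 5/2)*(m + 6) + (m/2 + 1)*(m - 1)*(m + 6) + (m - 5/2)*(m - 1)*(m + 6)/2 = 2*m^3 + 27*m^2/4 - 27*m/2 - 11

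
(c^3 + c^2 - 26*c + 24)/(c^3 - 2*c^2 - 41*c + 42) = (c - 4)/(c - 7)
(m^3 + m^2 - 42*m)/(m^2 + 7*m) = m - 6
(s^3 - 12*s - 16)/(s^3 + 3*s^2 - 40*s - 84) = (s^2 - 2*s - 8)/(s^2 + s - 42)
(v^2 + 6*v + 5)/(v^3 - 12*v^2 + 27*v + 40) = (v + 5)/(v^2 - 13*v + 40)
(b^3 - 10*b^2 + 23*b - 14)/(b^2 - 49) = (b^2 - 3*b + 2)/(b + 7)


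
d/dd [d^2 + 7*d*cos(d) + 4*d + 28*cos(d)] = -7*d*sin(d) + 2*d - 28*sin(d) + 7*cos(d) + 4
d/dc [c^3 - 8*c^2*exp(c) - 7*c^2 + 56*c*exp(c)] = -8*c^2*exp(c) + 3*c^2 + 40*c*exp(c) - 14*c + 56*exp(c)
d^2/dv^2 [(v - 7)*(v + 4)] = 2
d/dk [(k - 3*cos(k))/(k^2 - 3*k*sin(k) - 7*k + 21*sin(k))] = (3*sqrt(2)*k^2*sin(k + pi/4) - k^2 - 21*k*sin(k) - 15*k*cos(k) - 9*k - 9*sin(2*k)/2 - 21*sqrt(2)*cos(k + pi/4) + 63)/((k - 7)^2*(k - 3*sin(k))^2)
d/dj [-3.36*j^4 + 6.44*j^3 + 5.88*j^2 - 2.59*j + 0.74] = -13.44*j^3 + 19.32*j^2 + 11.76*j - 2.59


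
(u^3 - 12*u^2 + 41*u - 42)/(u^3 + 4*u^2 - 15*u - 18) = (u^2 - 9*u + 14)/(u^2 + 7*u + 6)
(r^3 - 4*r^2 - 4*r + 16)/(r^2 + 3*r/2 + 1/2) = 2*(r^3 - 4*r^2 - 4*r + 16)/(2*r^2 + 3*r + 1)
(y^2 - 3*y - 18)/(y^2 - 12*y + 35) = (y^2 - 3*y - 18)/(y^2 - 12*y + 35)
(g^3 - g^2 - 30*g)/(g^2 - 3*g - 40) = g*(g - 6)/(g - 8)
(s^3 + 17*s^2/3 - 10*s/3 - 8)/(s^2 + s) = s + 14/3 - 8/s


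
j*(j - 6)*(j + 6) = j^3 - 36*j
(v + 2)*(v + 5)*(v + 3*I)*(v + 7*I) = v^4 + 7*v^3 + 10*I*v^3 - 11*v^2 + 70*I*v^2 - 147*v + 100*I*v - 210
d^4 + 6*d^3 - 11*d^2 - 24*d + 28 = (d - 2)*(d - 1)*(d + 2)*(d + 7)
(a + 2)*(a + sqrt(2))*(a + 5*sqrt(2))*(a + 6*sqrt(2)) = a^4 + 2*a^3 + 12*sqrt(2)*a^3 + 24*sqrt(2)*a^2 + 82*a^2 + 60*sqrt(2)*a + 164*a + 120*sqrt(2)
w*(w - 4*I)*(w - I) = w^3 - 5*I*w^2 - 4*w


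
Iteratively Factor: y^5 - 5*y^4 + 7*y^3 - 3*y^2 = (y - 3)*(y^4 - 2*y^3 + y^2) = y*(y - 3)*(y^3 - 2*y^2 + y) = y^2*(y - 3)*(y^2 - 2*y + 1) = y^2*(y - 3)*(y - 1)*(y - 1)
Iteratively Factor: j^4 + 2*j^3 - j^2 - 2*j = (j + 1)*(j^3 + j^2 - 2*j) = (j - 1)*(j + 1)*(j^2 + 2*j) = j*(j - 1)*(j + 1)*(j + 2)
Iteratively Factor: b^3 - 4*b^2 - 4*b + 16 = (b - 2)*(b^2 - 2*b - 8) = (b - 4)*(b - 2)*(b + 2)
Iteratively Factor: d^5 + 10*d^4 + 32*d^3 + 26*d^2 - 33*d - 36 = (d - 1)*(d^4 + 11*d^3 + 43*d^2 + 69*d + 36) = (d - 1)*(d + 1)*(d^3 + 10*d^2 + 33*d + 36) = (d - 1)*(d + 1)*(d + 3)*(d^2 + 7*d + 12) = (d - 1)*(d + 1)*(d + 3)*(d + 4)*(d + 3)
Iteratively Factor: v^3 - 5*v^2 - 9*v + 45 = (v - 5)*(v^2 - 9) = (v - 5)*(v + 3)*(v - 3)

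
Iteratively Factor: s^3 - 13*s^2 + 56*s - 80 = (s - 4)*(s^2 - 9*s + 20) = (s - 4)^2*(s - 5)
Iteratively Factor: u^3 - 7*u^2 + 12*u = (u - 3)*(u^2 - 4*u) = (u - 4)*(u - 3)*(u)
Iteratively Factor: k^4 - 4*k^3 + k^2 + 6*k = (k)*(k^3 - 4*k^2 + k + 6) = k*(k - 2)*(k^2 - 2*k - 3) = k*(k - 2)*(k + 1)*(k - 3)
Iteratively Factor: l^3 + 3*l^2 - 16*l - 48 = (l + 3)*(l^2 - 16) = (l + 3)*(l + 4)*(l - 4)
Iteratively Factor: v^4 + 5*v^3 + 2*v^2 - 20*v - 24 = (v + 2)*(v^3 + 3*v^2 - 4*v - 12) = (v + 2)*(v + 3)*(v^2 - 4) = (v + 2)^2*(v + 3)*(v - 2)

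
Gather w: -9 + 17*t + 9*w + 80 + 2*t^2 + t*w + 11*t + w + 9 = 2*t^2 + 28*t + w*(t + 10) + 80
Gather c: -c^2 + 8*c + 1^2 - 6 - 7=-c^2 + 8*c - 12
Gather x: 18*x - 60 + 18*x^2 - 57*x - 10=18*x^2 - 39*x - 70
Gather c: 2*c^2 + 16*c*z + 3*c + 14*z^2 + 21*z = 2*c^2 + c*(16*z + 3) + 14*z^2 + 21*z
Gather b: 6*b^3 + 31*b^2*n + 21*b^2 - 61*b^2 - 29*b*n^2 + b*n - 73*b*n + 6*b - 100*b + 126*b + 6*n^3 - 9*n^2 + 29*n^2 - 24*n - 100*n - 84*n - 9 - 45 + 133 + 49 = 6*b^3 + b^2*(31*n - 40) + b*(-29*n^2 - 72*n + 32) + 6*n^3 + 20*n^2 - 208*n + 128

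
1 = 1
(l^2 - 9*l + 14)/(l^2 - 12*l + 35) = (l - 2)/(l - 5)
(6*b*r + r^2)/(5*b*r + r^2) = (6*b + r)/(5*b + r)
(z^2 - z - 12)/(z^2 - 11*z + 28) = (z + 3)/(z - 7)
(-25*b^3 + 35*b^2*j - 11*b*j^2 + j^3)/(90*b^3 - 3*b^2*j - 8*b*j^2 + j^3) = (-5*b^2 + 6*b*j - j^2)/(18*b^2 + 3*b*j - j^2)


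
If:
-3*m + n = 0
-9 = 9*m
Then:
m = -1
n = -3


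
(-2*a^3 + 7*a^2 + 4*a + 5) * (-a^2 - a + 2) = 2*a^5 - 5*a^4 - 15*a^3 + 5*a^2 + 3*a + 10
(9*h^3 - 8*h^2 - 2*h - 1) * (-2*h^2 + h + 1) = -18*h^5 + 25*h^4 + 5*h^3 - 8*h^2 - 3*h - 1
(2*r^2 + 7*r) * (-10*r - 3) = -20*r^3 - 76*r^2 - 21*r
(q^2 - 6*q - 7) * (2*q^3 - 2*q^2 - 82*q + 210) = 2*q^5 - 14*q^4 - 84*q^3 + 716*q^2 - 686*q - 1470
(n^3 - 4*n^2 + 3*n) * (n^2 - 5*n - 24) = n^5 - 9*n^4 - n^3 + 81*n^2 - 72*n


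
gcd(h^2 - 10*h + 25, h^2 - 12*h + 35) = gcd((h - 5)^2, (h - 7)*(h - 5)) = h - 5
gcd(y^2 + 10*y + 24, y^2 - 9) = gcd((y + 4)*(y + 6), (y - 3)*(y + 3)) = 1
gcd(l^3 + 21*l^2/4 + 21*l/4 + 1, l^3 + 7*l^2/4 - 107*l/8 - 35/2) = l + 4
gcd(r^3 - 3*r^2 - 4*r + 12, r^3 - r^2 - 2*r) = r - 2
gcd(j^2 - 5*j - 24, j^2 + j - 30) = 1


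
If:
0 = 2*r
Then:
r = 0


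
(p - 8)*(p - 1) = p^2 - 9*p + 8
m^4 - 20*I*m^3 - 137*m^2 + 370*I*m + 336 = (m - 8*I)*(m - 7*I)*(m - 3*I)*(m - 2*I)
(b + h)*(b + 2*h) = b^2 + 3*b*h + 2*h^2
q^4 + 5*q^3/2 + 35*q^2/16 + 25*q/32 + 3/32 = (q + 1/4)*(q + 1/2)*(q + 3/4)*(q + 1)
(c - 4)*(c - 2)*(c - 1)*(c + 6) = c^4 - c^3 - 28*c^2 + 76*c - 48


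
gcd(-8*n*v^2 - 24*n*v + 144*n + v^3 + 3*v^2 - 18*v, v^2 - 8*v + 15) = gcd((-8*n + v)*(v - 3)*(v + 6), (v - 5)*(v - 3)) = v - 3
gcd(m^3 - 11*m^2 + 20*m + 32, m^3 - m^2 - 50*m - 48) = m^2 - 7*m - 8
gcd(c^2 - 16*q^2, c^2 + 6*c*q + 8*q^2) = c + 4*q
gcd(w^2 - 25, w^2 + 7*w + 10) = w + 5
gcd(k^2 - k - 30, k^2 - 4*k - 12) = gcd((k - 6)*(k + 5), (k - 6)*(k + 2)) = k - 6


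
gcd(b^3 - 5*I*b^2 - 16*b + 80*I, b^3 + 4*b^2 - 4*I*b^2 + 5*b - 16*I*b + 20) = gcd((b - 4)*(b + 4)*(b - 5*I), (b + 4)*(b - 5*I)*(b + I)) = b^2 + b*(4 - 5*I) - 20*I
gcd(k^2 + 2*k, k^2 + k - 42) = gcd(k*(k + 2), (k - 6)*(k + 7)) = 1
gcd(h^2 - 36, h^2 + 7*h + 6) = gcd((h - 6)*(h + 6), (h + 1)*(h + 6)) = h + 6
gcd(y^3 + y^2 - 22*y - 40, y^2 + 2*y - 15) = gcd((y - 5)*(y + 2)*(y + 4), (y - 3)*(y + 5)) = 1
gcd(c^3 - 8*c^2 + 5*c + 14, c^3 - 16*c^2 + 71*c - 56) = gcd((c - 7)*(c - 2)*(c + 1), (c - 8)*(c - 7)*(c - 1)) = c - 7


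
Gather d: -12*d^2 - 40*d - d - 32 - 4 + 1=-12*d^2 - 41*d - 35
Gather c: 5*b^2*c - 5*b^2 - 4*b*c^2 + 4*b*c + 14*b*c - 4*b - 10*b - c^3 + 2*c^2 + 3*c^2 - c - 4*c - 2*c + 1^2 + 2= -5*b^2 - 14*b - c^3 + c^2*(5 - 4*b) + c*(5*b^2 + 18*b - 7) + 3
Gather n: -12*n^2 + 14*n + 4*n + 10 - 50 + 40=-12*n^2 + 18*n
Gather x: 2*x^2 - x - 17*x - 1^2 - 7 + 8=2*x^2 - 18*x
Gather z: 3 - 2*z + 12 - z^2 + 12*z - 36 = -z^2 + 10*z - 21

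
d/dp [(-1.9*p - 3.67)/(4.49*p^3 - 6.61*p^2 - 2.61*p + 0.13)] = (17.062*p^3 + 36.8759*p^2 - 48.5174*p - 9.8257)/(20.1601*p^6 - 59.3578*p^5 + 20.2543*p^4 + 35.6716*p^3 + 5.0935*p^2 - 0.6786*p + 0.0169)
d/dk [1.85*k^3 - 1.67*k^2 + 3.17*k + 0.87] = 5.55*k^2 - 3.34*k + 3.17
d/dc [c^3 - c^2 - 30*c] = 3*c^2 - 2*c - 30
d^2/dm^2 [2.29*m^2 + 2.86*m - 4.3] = 4.58000000000000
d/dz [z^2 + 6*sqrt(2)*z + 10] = 2*z + 6*sqrt(2)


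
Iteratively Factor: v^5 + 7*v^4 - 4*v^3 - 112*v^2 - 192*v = (v + 4)*(v^4 + 3*v^3 - 16*v^2 - 48*v) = (v + 3)*(v + 4)*(v^3 - 16*v) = (v + 3)*(v + 4)^2*(v^2 - 4*v) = v*(v + 3)*(v + 4)^2*(v - 4)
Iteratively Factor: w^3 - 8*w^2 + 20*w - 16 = (w - 2)*(w^2 - 6*w + 8) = (w - 4)*(w - 2)*(w - 2)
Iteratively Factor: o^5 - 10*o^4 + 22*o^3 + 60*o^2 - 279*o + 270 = (o + 3)*(o^4 - 13*o^3 + 61*o^2 - 123*o + 90) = (o - 3)*(o + 3)*(o^3 - 10*o^2 + 31*o - 30) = (o - 5)*(o - 3)*(o + 3)*(o^2 - 5*o + 6) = (o - 5)*(o - 3)^2*(o + 3)*(o - 2)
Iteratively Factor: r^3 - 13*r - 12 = (r + 3)*(r^2 - 3*r - 4) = (r + 1)*(r + 3)*(r - 4)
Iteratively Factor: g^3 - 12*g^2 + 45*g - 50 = (g - 2)*(g^2 - 10*g + 25) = (g - 5)*(g - 2)*(g - 5)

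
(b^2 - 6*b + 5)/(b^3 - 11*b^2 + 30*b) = (b - 1)/(b*(b - 6))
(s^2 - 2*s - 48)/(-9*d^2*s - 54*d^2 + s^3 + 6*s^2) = (s - 8)/(-9*d^2 + s^2)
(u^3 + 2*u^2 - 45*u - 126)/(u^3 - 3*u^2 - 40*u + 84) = (u + 3)/(u - 2)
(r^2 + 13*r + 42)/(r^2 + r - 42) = (r + 6)/(r - 6)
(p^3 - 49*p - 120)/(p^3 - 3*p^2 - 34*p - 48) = (p + 5)/(p + 2)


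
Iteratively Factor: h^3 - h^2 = (h)*(h^2 - h) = h*(h - 1)*(h)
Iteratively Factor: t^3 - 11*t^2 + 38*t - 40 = (t - 5)*(t^2 - 6*t + 8) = (t - 5)*(t - 2)*(t - 4)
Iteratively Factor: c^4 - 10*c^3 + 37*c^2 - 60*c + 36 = (c - 2)*(c^3 - 8*c^2 + 21*c - 18) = (c - 3)*(c - 2)*(c^2 - 5*c + 6) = (c - 3)^2*(c - 2)*(c - 2)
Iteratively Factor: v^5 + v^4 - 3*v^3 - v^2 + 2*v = (v)*(v^4 + v^3 - 3*v^2 - v + 2) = v*(v + 2)*(v^3 - v^2 - v + 1) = v*(v - 1)*(v + 2)*(v^2 - 1) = v*(v - 1)*(v + 1)*(v + 2)*(v - 1)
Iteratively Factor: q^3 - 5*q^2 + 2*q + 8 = (q + 1)*(q^2 - 6*q + 8) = (q - 2)*(q + 1)*(q - 4)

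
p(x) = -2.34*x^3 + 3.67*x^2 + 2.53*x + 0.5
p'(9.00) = -500.03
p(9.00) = -1385.32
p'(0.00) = 2.53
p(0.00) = 0.50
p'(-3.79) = -126.12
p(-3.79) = 171.02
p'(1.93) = -9.45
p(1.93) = 2.23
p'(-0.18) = 0.98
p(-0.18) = 0.18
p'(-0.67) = -5.54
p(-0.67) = 1.16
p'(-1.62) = -27.78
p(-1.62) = 15.98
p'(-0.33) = -0.66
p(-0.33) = 0.15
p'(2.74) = -30.06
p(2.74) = -13.15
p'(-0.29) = -0.19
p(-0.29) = 0.13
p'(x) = -7.02*x^2 + 7.34*x + 2.53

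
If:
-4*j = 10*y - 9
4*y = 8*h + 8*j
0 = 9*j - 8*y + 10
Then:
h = 177/244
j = -14/61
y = 121/122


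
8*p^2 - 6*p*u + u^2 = (-4*p + u)*(-2*p + u)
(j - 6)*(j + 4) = j^2 - 2*j - 24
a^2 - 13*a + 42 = (a - 7)*(a - 6)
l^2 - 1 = (l - 1)*(l + 1)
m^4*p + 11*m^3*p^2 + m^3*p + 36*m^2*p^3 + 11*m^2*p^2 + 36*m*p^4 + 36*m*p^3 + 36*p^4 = (m + 2*p)*(m + 3*p)*(m + 6*p)*(m*p + p)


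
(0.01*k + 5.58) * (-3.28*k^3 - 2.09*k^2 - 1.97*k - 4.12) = -0.0328*k^4 - 18.3233*k^3 - 11.6819*k^2 - 11.0338*k - 22.9896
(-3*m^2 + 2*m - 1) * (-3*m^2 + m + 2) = 9*m^4 - 9*m^3 - m^2 + 3*m - 2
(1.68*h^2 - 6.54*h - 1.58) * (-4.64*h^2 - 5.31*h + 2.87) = -7.7952*h^4 + 21.4248*h^3 + 46.8802*h^2 - 10.38*h - 4.5346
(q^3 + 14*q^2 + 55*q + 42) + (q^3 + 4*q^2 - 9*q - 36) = 2*q^3 + 18*q^2 + 46*q + 6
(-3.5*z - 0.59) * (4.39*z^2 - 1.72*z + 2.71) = -15.365*z^3 + 3.4299*z^2 - 8.4702*z - 1.5989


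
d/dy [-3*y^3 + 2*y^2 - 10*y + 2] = -9*y^2 + 4*y - 10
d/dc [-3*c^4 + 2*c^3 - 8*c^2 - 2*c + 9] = -12*c^3 + 6*c^2 - 16*c - 2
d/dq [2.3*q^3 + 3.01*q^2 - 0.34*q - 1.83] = 6.9*q^2 + 6.02*q - 0.34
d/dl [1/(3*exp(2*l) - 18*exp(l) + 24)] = 2*(3 - exp(l))*exp(l)/(3*(exp(2*l) - 6*exp(l) + 8)^2)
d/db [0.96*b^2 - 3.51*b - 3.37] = 1.92*b - 3.51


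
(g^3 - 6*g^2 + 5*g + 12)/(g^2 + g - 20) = (g^2 - 2*g - 3)/(g + 5)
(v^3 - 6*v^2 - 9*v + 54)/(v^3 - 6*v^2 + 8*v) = (v^3 - 6*v^2 - 9*v + 54)/(v*(v^2 - 6*v + 8))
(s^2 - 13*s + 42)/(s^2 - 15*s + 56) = (s - 6)/(s - 8)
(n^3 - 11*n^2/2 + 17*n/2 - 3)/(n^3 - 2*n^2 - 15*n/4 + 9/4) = 2*(n - 2)/(2*n + 3)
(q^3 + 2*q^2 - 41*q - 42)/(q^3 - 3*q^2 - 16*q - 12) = (q + 7)/(q + 2)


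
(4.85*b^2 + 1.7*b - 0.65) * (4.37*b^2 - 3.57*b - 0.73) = 21.1945*b^4 - 9.8855*b^3 - 12.45*b^2 + 1.0795*b + 0.4745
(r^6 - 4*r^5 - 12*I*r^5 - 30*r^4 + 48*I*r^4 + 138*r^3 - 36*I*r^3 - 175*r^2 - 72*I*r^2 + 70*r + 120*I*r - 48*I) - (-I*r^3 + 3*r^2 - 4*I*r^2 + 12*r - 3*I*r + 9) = r^6 - 4*r^5 - 12*I*r^5 - 30*r^4 + 48*I*r^4 + 138*r^3 - 35*I*r^3 - 178*r^2 - 68*I*r^2 + 58*r + 123*I*r - 9 - 48*I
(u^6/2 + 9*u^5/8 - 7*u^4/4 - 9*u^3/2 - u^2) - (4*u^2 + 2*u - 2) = u^6/2 + 9*u^5/8 - 7*u^4/4 - 9*u^3/2 - 5*u^2 - 2*u + 2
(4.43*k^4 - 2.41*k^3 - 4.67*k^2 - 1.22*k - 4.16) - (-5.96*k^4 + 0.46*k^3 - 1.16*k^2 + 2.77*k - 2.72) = 10.39*k^4 - 2.87*k^3 - 3.51*k^2 - 3.99*k - 1.44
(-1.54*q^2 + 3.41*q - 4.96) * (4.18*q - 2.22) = -6.4372*q^3 + 17.6726*q^2 - 28.303*q + 11.0112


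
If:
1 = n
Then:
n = 1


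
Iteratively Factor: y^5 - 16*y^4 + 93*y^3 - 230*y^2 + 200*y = (y - 2)*(y^4 - 14*y^3 + 65*y^2 - 100*y) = y*(y - 2)*(y^3 - 14*y^2 + 65*y - 100) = y*(y - 4)*(y - 2)*(y^2 - 10*y + 25) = y*(y - 5)*(y - 4)*(y - 2)*(y - 5)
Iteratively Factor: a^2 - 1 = (a + 1)*(a - 1)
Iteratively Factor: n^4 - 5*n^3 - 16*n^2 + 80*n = (n - 4)*(n^3 - n^2 - 20*n) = n*(n - 4)*(n^2 - n - 20) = n*(n - 5)*(n - 4)*(n + 4)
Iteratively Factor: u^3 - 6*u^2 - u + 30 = (u - 3)*(u^2 - 3*u - 10) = (u - 5)*(u - 3)*(u + 2)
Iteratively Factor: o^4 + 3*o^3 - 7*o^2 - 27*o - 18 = (o - 3)*(o^3 + 6*o^2 + 11*o + 6) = (o - 3)*(o + 2)*(o^2 + 4*o + 3) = (o - 3)*(o + 1)*(o + 2)*(o + 3)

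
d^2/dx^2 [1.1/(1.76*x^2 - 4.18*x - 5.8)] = (6.81472*x^2 - 16.18496*x - 1.1*(3.52*x - 4.18)*(7.04*x - 8.36) - 22.4576)/(-1.76*x^2 + 4.18*x + 5.8)^3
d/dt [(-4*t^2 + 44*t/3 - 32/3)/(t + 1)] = 4*(-3*t^2 - 6*t + 19)/(3*(t^2 + 2*t + 1))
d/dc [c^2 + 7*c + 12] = 2*c + 7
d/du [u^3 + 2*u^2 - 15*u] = 3*u^2 + 4*u - 15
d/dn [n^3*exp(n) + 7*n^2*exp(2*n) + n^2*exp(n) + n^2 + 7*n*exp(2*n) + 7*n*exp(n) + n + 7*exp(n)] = n^3*exp(n) + 14*n^2*exp(2*n) + 4*n^2*exp(n) + 28*n*exp(2*n) + 9*n*exp(n) + 2*n + 7*exp(2*n) + 14*exp(n) + 1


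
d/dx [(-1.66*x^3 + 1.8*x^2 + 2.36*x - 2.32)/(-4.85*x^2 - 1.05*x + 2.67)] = (8.051*x^4 + 3.486*x^3 - 3.7406*x^2 - 12.892*x + 3.8652)/(23.5225*x^4 + 10.185*x^3 - 24.7965*x^2 - 5.607*x + 7.1289)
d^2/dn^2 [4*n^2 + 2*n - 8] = 8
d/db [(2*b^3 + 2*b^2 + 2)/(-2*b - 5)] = 2*(-4*b^3 - 17*b^2 - 10*b + 2)/(4*b^2 + 20*b + 25)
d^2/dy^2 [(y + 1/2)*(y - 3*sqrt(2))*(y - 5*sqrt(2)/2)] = 6*y - 11*sqrt(2) + 1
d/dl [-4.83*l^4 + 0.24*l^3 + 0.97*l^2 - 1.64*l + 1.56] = -19.32*l^3 + 0.72*l^2 + 1.94*l - 1.64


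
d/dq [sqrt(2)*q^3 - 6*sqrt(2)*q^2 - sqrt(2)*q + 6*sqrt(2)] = sqrt(2)*(3*q^2 - 12*q - 1)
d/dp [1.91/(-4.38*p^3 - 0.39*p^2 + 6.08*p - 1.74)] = (25.0974*p^2 + 1.4898*p - 11.6128)/(4.38*p^3 + 0.39*p^2 - 6.08*p + 1.74)^2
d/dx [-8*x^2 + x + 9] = 1 - 16*x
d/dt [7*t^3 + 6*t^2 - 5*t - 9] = 21*t^2 + 12*t - 5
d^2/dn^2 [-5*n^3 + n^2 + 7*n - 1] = 2 - 30*n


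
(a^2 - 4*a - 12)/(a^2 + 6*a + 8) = (a - 6)/(a + 4)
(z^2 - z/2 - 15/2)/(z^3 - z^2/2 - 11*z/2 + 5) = (z - 3)/(z^2 - 3*z + 2)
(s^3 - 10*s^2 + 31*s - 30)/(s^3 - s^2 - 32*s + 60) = (s - 3)/(s + 6)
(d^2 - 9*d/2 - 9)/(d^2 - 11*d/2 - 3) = (2*d + 3)/(2*d + 1)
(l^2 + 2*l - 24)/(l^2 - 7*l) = (l^2 + 2*l - 24)/(l*(l - 7))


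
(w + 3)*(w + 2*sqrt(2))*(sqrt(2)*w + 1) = sqrt(2)*w^3 + 3*sqrt(2)*w^2 + 5*w^2 + 2*sqrt(2)*w + 15*w + 6*sqrt(2)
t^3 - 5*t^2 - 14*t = t*(t - 7)*(t + 2)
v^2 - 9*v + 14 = (v - 7)*(v - 2)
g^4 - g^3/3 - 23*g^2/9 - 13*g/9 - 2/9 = (g - 2)*(g + 1/3)^2*(g + 1)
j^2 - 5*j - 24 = (j - 8)*(j + 3)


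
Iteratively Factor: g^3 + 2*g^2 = (g + 2)*(g^2) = g*(g + 2)*(g)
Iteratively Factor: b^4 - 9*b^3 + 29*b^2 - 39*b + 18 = (b - 2)*(b^3 - 7*b^2 + 15*b - 9) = (b - 2)*(b - 1)*(b^2 - 6*b + 9) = (b - 3)*(b - 2)*(b - 1)*(b - 3)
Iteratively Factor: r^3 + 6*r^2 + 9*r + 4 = (r + 4)*(r^2 + 2*r + 1) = (r + 1)*(r + 4)*(r + 1)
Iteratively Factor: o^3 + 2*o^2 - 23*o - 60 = (o - 5)*(o^2 + 7*o + 12) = (o - 5)*(o + 3)*(o + 4)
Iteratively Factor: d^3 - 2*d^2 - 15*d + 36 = (d + 4)*(d^2 - 6*d + 9) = (d - 3)*(d + 4)*(d - 3)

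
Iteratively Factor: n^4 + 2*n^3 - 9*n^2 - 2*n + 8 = (n - 1)*(n^3 + 3*n^2 - 6*n - 8) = (n - 1)*(n + 4)*(n^2 - n - 2) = (n - 2)*(n - 1)*(n + 4)*(n + 1)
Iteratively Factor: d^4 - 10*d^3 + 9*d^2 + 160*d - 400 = (d + 4)*(d^3 - 14*d^2 + 65*d - 100) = (d - 5)*(d + 4)*(d^2 - 9*d + 20) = (d - 5)^2*(d + 4)*(d - 4)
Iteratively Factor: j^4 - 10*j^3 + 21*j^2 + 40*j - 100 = (j - 5)*(j^3 - 5*j^2 - 4*j + 20) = (j - 5)*(j - 2)*(j^2 - 3*j - 10) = (j - 5)^2*(j - 2)*(j + 2)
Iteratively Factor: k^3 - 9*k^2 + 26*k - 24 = (k - 4)*(k^2 - 5*k + 6) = (k - 4)*(k - 2)*(k - 3)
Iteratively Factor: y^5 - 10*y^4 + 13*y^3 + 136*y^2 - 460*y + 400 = (y - 2)*(y^4 - 8*y^3 - 3*y^2 + 130*y - 200) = (y - 2)^2*(y^3 - 6*y^2 - 15*y + 100) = (y - 5)*(y - 2)^2*(y^2 - y - 20) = (y - 5)*(y - 2)^2*(y + 4)*(y - 5)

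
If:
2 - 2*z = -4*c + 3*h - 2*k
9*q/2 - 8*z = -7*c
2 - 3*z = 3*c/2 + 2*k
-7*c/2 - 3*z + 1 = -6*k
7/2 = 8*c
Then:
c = 7/16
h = 349/288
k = 15/64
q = -35/216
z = 7/24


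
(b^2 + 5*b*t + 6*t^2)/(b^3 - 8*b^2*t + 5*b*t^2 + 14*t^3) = (b^2 + 5*b*t + 6*t^2)/(b^3 - 8*b^2*t + 5*b*t^2 + 14*t^3)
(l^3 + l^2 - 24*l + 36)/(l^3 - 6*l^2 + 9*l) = (l^2 + 4*l - 12)/(l*(l - 3))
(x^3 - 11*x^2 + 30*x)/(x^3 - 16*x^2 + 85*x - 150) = x/(x - 5)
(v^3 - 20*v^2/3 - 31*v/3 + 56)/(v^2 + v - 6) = (3*v^2 - 29*v + 56)/(3*(v - 2))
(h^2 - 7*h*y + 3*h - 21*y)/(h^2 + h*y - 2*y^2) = (h^2 - 7*h*y + 3*h - 21*y)/(h^2 + h*y - 2*y^2)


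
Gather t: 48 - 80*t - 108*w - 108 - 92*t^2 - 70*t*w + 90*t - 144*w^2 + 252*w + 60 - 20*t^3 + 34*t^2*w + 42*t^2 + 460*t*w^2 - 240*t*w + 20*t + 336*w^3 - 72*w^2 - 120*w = -20*t^3 + t^2*(34*w - 50) + t*(460*w^2 - 310*w + 30) + 336*w^3 - 216*w^2 + 24*w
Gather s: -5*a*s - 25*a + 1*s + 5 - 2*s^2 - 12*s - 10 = -25*a - 2*s^2 + s*(-5*a - 11) - 5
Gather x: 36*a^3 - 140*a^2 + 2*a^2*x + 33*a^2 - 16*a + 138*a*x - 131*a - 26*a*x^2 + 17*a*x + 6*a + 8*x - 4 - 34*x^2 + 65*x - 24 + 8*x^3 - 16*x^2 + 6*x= 36*a^3 - 107*a^2 - 141*a + 8*x^3 + x^2*(-26*a - 50) + x*(2*a^2 + 155*a + 79) - 28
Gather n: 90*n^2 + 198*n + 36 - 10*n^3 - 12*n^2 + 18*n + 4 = -10*n^3 + 78*n^2 + 216*n + 40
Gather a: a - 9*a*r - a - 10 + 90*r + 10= -9*a*r + 90*r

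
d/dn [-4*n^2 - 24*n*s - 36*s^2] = -8*n - 24*s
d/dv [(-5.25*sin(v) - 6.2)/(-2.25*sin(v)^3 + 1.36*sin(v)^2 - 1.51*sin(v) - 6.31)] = (-23.625*sin(v)^3 - 34.71*sin(v)^2 + 16.864*sin(v) + 23.7655)*cos(v)/(5.0625*sin(v)^6 - 6.12*sin(v)^5 + 8.6446*sin(v)^4 + 24.2878*sin(v)^3 - 14.8831*sin(v)^2 + 19.0562*sin(v) + 39.8161)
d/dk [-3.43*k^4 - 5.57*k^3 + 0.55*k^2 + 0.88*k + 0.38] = -13.72*k^3 - 16.71*k^2 + 1.1*k + 0.88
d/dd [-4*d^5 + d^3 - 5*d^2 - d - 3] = -20*d^4 + 3*d^2 - 10*d - 1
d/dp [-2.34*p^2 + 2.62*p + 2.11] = 2.62 - 4.68*p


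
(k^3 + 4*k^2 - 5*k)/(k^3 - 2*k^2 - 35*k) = (k - 1)/(k - 7)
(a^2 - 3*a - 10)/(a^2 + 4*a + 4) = (a - 5)/(a + 2)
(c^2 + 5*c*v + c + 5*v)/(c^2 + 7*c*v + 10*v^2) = (c + 1)/(c + 2*v)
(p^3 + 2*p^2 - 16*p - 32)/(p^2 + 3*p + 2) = (p^2 - 16)/(p + 1)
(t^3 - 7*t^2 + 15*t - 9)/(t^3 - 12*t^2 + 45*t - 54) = (t - 1)/(t - 6)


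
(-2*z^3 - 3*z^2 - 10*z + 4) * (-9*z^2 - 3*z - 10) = 18*z^5 + 33*z^4 + 119*z^3 + 24*z^2 + 88*z - 40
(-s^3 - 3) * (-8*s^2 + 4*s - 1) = 8*s^5 - 4*s^4 + s^3 + 24*s^2 - 12*s + 3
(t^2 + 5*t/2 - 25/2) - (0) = t^2 + 5*t/2 - 25/2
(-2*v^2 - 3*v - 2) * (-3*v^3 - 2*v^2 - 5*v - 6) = 6*v^5 + 13*v^4 + 22*v^3 + 31*v^2 + 28*v + 12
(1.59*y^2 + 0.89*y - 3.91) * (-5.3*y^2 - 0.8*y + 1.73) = -8.427*y^4 - 5.989*y^3 + 22.7617*y^2 + 4.6677*y - 6.7643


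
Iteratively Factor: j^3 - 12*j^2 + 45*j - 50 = (j - 5)*(j^2 - 7*j + 10) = (j - 5)*(j - 2)*(j - 5)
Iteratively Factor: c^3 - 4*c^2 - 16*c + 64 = (c + 4)*(c^2 - 8*c + 16) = (c - 4)*(c + 4)*(c - 4)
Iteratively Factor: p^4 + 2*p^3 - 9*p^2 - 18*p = (p - 3)*(p^3 + 5*p^2 + 6*p) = (p - 3)*(p + 3)*(p^2 + 2*p) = p*(p - 3)*(p + 3)*(p + 2)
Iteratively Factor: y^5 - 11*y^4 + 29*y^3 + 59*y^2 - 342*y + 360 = (y - 3)*(y^4 - 8*y^3 + 5*y^2 + 74*y - 120) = (y - 3)*(y - 2)*(y^3 - 6*y^2 - 7*y + 60) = (y - 5)*(y - 3)*(y - 2)*(y^2 - y - 12) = (y - 5)*(y - 3)*(y - 2)*(y + 3)*(y - 4)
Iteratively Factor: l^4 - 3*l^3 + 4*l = (l)*(l^3 - 3*l^2 + 4) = l*(l - 2)*(l^2 - l - 2) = l*(l - 2)*(l + 1)*(l - 2)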